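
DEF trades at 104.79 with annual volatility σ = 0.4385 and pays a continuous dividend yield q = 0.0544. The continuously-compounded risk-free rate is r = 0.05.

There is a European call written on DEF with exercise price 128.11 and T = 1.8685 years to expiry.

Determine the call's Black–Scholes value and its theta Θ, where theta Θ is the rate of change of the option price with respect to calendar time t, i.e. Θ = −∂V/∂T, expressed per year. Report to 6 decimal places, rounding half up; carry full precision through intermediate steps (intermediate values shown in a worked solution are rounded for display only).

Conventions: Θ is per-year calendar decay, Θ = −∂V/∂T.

σ√T = 0.4385·√1.8685 = 0.599399
d₁ = (ln(S/K) + (r−q+σ²/2)T) / (σ√T) = (ln(104.79/128.11) + (0.05−0.0544+0.4385²/2)·1.8685) / 0.599399 = (-0.200931 + 0.171418) / 0.599399 = -0.049237
d₂ = d₁ − σ√T = -0.049237 − 0.599399 = -0.648636
e^{−rT} = 0.910806
e^{−qT} = 0.903349
N(d₁) = 0.480365,  N(d₂) = 0.258287
Call price V = S·e^{−qT}·N(d₁) − K·e^{−rT}·N(d₂) = 45.472299 − 30.137778 = 15.334520
φ(d₁) = (1/√(2π))·e^{−d₁²/2} = 0.398459
Θ = −S·e^{−qT}·φ(d₁)·σ/(2√T) + q·S·e^{−qT}·N(d₁) − r·K·e^{−rT}·N(d₂) = −6.049954 + 2.473693 − 1.506889 = -5.083150

price = 15.334520
Θ = -5.083150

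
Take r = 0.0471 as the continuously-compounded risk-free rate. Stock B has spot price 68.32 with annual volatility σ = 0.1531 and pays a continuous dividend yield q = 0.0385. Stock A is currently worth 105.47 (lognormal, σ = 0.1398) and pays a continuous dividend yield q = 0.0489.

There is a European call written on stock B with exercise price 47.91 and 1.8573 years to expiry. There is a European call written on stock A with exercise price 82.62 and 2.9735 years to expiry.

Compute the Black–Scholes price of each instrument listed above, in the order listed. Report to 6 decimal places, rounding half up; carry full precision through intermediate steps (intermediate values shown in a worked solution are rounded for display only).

[stock B call K=47.91]
σ√T = 0.1531·√1.8573 = 0.208649
d₁ = (ln(S/K) + (r−q+σ²/2)T) / (σ√T) = (ln(68.32/47.91) + (0.0471−0.0385+0.1531²/2)·1.8573) / 0.208649 = (0.354878 + 0.037740) / 0.208649 = 1.881717
d₂ = d₁ − σ√T = 1.881717 − 0.208649 = 1.673068
e^{−rT} = 0.916238
e^{−qT} = 0.930991
N(d₁) = 0.970063,  N(d₂) = 0.952843
price = S·e^{−qT}·N(d₁) − K·e^{−rT}·N(d₂) = 61.701115 − 41.826928 = 19.874187
[stock A call K=82.62]
σ√T = 0.1398·√2.9735 = 0.241069
d₁ = (ln(S/K) + (r−q+σ²/2)T) / (σ√T) = (ln(105.47/82.62) + (0.0471−0.0489+0.1398²/2)·2.9735) / 0.241069 = (0.244175 + 0.023705) / 0.241069 = 1.111216
d₂ = d₁ − σ√T = 1.111216 − 0.241069 = 0.870147
e^{−rT} = 0.869313
e^{−qT} = 0.864673
N(d₁) = 0.866762,  N(d₂) = 0.807890
price = S·e^{−qT}·N(d₁) − K·e^{−rT}·N(d₂) = 79.046152 − 58.024801 = 21.021351

price(stock B call K=47.91) = 19.874187
price(stock A call K=82.62) = 21.021351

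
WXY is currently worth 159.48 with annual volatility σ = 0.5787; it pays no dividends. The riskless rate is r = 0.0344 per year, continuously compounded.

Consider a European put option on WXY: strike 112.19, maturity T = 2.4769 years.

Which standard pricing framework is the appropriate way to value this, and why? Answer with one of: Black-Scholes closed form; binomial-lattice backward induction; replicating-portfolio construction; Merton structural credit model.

framework: Black-Scholes closed form

Key observation: the instrument is a plain European put (strike 112.19) on a lognormal asset; the exact continuous-time formula applies directly.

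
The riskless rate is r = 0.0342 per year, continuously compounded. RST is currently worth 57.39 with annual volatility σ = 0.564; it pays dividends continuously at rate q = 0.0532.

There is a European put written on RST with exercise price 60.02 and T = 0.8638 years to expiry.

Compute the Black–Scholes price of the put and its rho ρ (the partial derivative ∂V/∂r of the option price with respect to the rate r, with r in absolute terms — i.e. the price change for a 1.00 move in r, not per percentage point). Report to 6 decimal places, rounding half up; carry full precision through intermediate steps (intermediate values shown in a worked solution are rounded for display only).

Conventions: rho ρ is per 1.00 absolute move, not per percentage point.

σ√T = 0.564·√0.8638 = 0.524186
d₁ = (ln(S/K) + (r−q+σ²/2)T) / (σ√T) = (ln(57.39/60.02) + (0.0342−0.0532+0.564²/2)·0.8638) / 0.524186 = (-0.044808 + 0.120973) / 0.524186 = 0.145303
d₂ = d₁ − σ√T = 0.145303 − 0.524186 = -0.378884
e^{−rT} = 0.970890
e^{−qT} = 0.955086
N(−d₁) = 0.442236,  N(−d₂) = 0.647613
Put price V = K·e^{−rT}·N(−d₂) − S·e^{−qT}·N(−d₁) = 37.738232 − 24.240000 = 13.498231
ρ = −K·T·e^{−rT}·N(−d₂) = -32.598285

price = 13.498231
ρ = -32.598285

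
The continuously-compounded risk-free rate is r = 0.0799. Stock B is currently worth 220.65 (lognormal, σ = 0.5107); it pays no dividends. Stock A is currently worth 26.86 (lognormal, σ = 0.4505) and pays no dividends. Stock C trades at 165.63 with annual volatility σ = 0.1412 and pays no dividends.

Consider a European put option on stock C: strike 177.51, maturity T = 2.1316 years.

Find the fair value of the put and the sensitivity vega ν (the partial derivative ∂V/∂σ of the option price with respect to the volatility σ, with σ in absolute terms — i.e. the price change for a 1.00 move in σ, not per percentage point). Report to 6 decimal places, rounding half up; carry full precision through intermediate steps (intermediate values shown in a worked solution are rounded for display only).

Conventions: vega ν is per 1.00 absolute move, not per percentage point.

price = 6.502751
ν = 80.906889

σ√T = 0.1412·√2.1316 = 0.206152
d₁ = (ln(S/K) + (r+σ²/2)T) / (σ√T) = (ln(165.63/177.51) + (0.0799+0.1412²/2)·2.1316) / 0.206152 = (-0.069271 + 0.191564) / 0.206152 = 0.593221
d₂ = d₁ − σ√T = 0.593221 − 0.206152 = 0.387069
e^{−rT} = 0.843399
N(−d₁) = 0.276517,  N(−d₂) = 0.349353
Put price V = K·e^{−rT}·N(−d₂) − S·N(−d₁) = 52.302226 − 45.799474 = 6.502751
φ(d₁) = (1/√(2π))·e^{−d₁²/2} = 0.334575
ν = S·φ(d₁)·√T = 80.906889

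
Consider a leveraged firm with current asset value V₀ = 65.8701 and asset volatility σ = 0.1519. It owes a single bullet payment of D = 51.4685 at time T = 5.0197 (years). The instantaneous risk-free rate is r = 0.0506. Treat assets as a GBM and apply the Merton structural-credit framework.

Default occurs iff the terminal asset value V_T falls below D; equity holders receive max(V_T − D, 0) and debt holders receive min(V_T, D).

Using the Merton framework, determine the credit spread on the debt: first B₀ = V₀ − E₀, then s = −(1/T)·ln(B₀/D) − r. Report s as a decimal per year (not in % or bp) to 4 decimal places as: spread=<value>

spread=0.0027

With assets at 65.8701 and a single debt payment of 51.4685 at 5.0197 years:
d₁ = [ln(V₀/D) + (r + σ²/2)T] / (σ√T)
   = [ln(65.8701/51.4685) + (0.0506 + 0.5·0.1519²)·5.0197] / (0.1519·√5.0197)
   = [0.246715 + 0.311908] / 0.340327 = 1.641429
d₂ = d₁ − σ√T = 1.641429 − 0.340327 = 1.301101
N(d₁) = 0.949646,  N(d₂) = 0.903388,  e^(−rT) = 0.775694
E₀ = V₀·N(d₁) − D·e^(−rT)·N(d₂)
   = 65.8701·0.949646 − 51.4685·0.775694·0.903388 = 26.486556
B₀ = V₀ − E₀ = 65.8701 − 26.486556 = 39.383544
spread = −(1/T)·ln(B₀/D) − r = −(1/5.0197)·ln(39.383544/51.4685) − 0.0506 = 0.00271432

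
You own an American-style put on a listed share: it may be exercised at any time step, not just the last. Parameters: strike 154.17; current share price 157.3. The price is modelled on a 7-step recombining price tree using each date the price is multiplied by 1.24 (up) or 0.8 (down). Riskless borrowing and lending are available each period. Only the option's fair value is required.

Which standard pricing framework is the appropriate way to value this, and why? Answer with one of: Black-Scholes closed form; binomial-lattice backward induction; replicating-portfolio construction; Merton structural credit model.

Key observation: with exercise allowed before expiry on a discrete up/down model (7 steps from spot 157.3), the strike-154.17 put's value must be rolled back through the tree testing early exercise at each node.

framework: binomial-lattice backward induction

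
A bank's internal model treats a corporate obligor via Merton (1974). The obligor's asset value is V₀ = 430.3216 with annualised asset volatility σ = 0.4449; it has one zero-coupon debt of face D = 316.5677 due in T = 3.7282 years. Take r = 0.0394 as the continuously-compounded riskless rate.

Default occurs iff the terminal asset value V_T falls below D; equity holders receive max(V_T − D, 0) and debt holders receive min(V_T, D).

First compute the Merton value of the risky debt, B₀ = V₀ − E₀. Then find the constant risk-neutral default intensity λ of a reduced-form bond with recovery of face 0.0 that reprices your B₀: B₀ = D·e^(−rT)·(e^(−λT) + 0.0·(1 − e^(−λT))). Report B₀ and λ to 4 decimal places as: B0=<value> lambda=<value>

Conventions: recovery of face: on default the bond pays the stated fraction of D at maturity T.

Work the structural quantities from V₀ = 430.3216 against face 316.5677:
d₁ = [ln(V₀/D) + (r + σ²/2)T] / (σ√T)
   = [ln(430.3216/316.5677) + (0.0394 + 0.5·0.4449²)·3.7282] / (0.4449·√3.7282)
   = [0.306996 + 0.515864] / 0.859037 = 0.957885
d₂ = d₁ − σ√T = 0.957885 − 0.859037 = 0.098848
N(d₁) = 0.830940,  N(d₂) = 0.539371,  e^(−rT) = 0.863388
E₀ = V₀·N(d₁) − D·e^(−rT)·N(d₂)
   = 430.3216·0.830940 − 316.5677·0.863388·0.539371 = 210.150139
B₀ = V₀ − E₀ = 430.3216 − 210.150139 = 220.171461
e^(−λT) = (B₀·e^(rT)/D − 0)/(1 − 0) = (220.1715·1.158228/316.5677 − 0)/1 = 0.80554255
λ = −ln(0.80554255)/3.7282 = 0.058001

B0=220.1715 lambda=0.0580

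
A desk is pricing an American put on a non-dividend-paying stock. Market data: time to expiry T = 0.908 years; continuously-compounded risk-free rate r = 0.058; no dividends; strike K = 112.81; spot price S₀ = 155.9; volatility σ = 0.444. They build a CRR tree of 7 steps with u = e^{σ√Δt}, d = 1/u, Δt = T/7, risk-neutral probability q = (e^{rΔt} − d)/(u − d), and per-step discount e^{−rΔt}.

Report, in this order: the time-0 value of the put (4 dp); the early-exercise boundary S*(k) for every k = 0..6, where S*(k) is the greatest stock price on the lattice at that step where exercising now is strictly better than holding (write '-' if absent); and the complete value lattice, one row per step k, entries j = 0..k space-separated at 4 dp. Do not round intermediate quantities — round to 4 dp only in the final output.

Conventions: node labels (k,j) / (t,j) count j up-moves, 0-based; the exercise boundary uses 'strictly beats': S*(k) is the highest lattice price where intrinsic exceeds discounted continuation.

params: Δt=0.12971 u=1.17341 d=0.85222 q=0.48362 e^(-rΔt)=0.99250
t_7 payoffs: 61.9111 42.7282 16.3158 0.0000 0.0000 0.0000 0.0000 0.0000
t_6: node(6,0) S=59.7251 payoff=53.0849 vs cont=52.2394 → 53.0849 [stop]  node(6,1) S=82.2343 payoff=30.5757 vs cont=29.7301 → 30.5757 [stop]  node(6,2) S=113.2269 payoff=0.0000 vs cont=8.3620 → 8.3620 [wait]  node(6,3) S=155.9000 payoff=0.0000 vs cont=0.0000 → 0.0000 [wait]  node(6,4) S=214.6558 payoff=0.0000 vs cont=0.0000 → 0.0000 [wait]  node(6,5) S=295.5555 payoff=0.0000 vs cont=0.0000 → 0.0000 [wait]  node(6,6) S=406.9448 payoff=0.0000 vs cont=0.0000 → 0.0000 [wait]  ⇒ S*(6)=82.2343
t_5: node(5,0) S=70.0818 payoff=42.7282 vs cont=41.8827 → 42.7282 [stop]  node(5,1) S=96.4942 payoff=16.3158 vs cont=19.6840 → 19.6840 [wait]  node(5,2) S=132.8611 payoff=0.0000 vs cont=4.2856 → 4.2856 [wait]  node(5,3) S=182.9340 payoff=0.0000 vs cont=0.0000 → 0.0000 [wait]  node(5,4) S=251.8783 payoff=0.0000 vs cont=0.0000 → 0.0000 [wait]  node(5,5) S=346.8065 payoff=0.0000 vs cont=0.0000 → 0.0000 [wait]  ⇒ S*(5)=70.0818
t_4: node(4,0) S=82.2343 payoff=30.5757 vs cont=31.3469 → 31.3469 [wait]  node(4,1) S=113.2269 payoff=0.0000 vs cont=12.1453 → 12.1453 [wait]  node(4,2) S=155.9000 payoff=0.0000 vs cont=2.1964 → 2.1964 [wait]  node(4,3) S=214.6558 payoff=0.0000 vs cont=0.0000 → 0.0000 [wait]  node(4,4) S=295.5555 payoff=0.0000 vs cont=0.0000 → 0.0000 [wait]  ⇒ S*(4)=-
t_3: node(3,0) S=96.4942 payoff=16.3158 vs cont=21.8953 → 21.8953 [wait]  node(3,1) S=132.8611 payoff=0.0000 vs cont=7.2789 → 7.2789 [wait]  node(3,2) S=182.9340 payoff=0.0000 vs cont=1.1257 → 1.1257 [wait]  node(3,3) S=251.8783 payoff=0.0000 vs cont=0.0000 → 0.0000 [wait]  ⇒ S*(3)=-
t_2: node(2,0) S=113.2269 payoff=0.0000 vs cont=14.7154 → 14.7154 [wait]  node(2,1) S=155.9000 payoff=0.0000 vs cont=4.2708 → 4.2708 [wait]  node(2,2) S=214.6558 payoff=0.0000 vs cont=0.5769 → 0.5769 [wait]  ⇒ S*(2)=-
t_1: node(1,0) S=132.8611 payoff=0.0000 vs cont=9.5917 → 9.5917 [wait]  node(1,1) S=182.9340 payoff=0.0000 vs cont=2.4658 → 2.4658 [wait]  ⇒ S*(1)=-
t_0: node(0,0) S=155.9000 payoff=0.0000 vs cont=6.0994 → 6.0994 [wait]  ⇒ S*(0)=-

price = 6.0994
boundary = - - - - - 70.0818 82.2343
tree:
6.0994
9.5917 2.4658
14.7154 4.2708 0.5769
21.8953 7.2789 1.1257 0.0000
31.3469 12.1453 2.1964 0.0000 0.0000
42.7282 19.6840 4.2856 0.0000 0.0000 0.0000
53.0849 30.5757 8.3620 0.0000 0.0000 0.0000 0.0000
61.9111 42.7282 16.3158 0.0000 0.0000 0.0000 0.0000 0.0000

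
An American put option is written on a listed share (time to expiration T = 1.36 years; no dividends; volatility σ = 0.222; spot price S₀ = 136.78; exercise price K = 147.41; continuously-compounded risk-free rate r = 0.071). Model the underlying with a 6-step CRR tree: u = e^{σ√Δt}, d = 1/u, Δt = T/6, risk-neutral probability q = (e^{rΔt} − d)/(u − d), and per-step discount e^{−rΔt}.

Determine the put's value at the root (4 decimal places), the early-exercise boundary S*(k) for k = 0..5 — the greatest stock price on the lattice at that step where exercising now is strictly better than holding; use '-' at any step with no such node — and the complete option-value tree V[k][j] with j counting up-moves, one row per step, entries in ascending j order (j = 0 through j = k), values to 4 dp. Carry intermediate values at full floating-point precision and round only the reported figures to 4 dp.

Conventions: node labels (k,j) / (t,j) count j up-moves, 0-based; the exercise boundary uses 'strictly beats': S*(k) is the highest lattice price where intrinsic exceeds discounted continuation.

price = 15.3290
boundary = - 123.0611 110.7181 123.0611 110.7181 123.0611
tree:
15.3290
24.3489 8.4073
36.6919 14.5807 3.6084
47.7968 24.3489 7.0251 0.9217
57.7880 36.6919 13.3245 2.0825 0.0000
66.7770 47.7968 24.3489 4.7050 0.0000 0.0000
74.8644 57.7880 36.6919 10.6300 0.0000 0.0000 0.0000

Δt=0.22667  u=1.11148  d=0.89970  q=0.55021  discount=0.98404
step 6 (expiry): payoffs max(K−S,0) = 74.8644 57.7880 36.6919 10.6300 0.0000 0.0000 0.0000
step 5: (k=5,j=0): S=80.6330, K−S=66.7770, hold=64.4237 ⇒ V=66.7770 exercise | (k=5,j=1): S=99.6132, K−S=47.7968, hold=45.4435 ⇒ V=47.7968 exercise | (k=5,j=2): S=123.0611, K−S=24.3489, hold=21.9956 ⇒ V=24.3489 exercise | (k=5,j=3): S=152.0283, K−S=0.0000, hold=4.7050 ⇒ V=4.7050 continue | (k=5,j=4): S=187.8142, K−S=0.0000, hold=0.0000 ⇒ V=0.0000 continue | (k=5,j=5): S=232.0237, K−S=0.0000, hold=0.0000 ⇒ V=0.0000 continue  boundary S*=123.0611
step 4: (k=4,j=0): S=89.6220, K−S=57.7880, hold=55.4346 ⇒ V=57.7880 exercise | (k=4,j=1): S=110.7181, K−S=36.6919, hold=34.3385 ⇒ V=36.6919 exercise | (k=4,j=2): S=136.7800, K−S=10.6300, hold=13.3245 ⇒ V=13.3245 continue | (k=4,j=3): S=168.9766, K−S=0.0000, hold=2.0825 ⇒ V=2.0825 continue | (k=4,j=4): S=208.7519, K−S=0.0000, hold=0.0000 ⇒ V=0.0000 continue  boundary S*=110.7181
step 3: (k=3,j=0): S=99.6132, K−S=47.7968, hold=45.4435 ⇒ V=47.7968 exercise | (k=3,j=1): S=123.0611, K−S=24.3489, hold=23.4545 ⇒ V=24.3489 exercise | (k=3,j=2): S=152.0283, K−S=0.0000, hold=7.0251 ⇒ V=7.0251 continue | (k=3,j=3): S=187.8142, K−S=0.0000, hold=0.9217 ⇒ V=0.9217 continue  boundary S*=123.0611
step 2: (k=2,j=0): S=110.7181, K−S=36.6919, hold=34.3385 ⇒ V=36.6919 exercise | (k=2,j=1): S=136.7800, K−S=10.6300, hold=14.5807 ⇒ V=14.5807 continue | (k=2,j=2): S=168.9766, K−S=0.0000, hold=3.6084 ⇒ V=3.6084 continue  boundary S*=110.7181
step 1: (k=1,j=0): S=123.0611, K−S=24.3489, hold=24.1346 ⇒ V=24.3489 exercise | (k=1,j=1): S=152.0283, K−S=0.0000, hold=8.4073 ⇒ V=8.4073 continue  boundary S*=123.0611
step 0: (k=0,j=0): S=136.7800, K−S=10.6300, hold=15.3290 ⇒ V=15.3290 continue  boundary S*=-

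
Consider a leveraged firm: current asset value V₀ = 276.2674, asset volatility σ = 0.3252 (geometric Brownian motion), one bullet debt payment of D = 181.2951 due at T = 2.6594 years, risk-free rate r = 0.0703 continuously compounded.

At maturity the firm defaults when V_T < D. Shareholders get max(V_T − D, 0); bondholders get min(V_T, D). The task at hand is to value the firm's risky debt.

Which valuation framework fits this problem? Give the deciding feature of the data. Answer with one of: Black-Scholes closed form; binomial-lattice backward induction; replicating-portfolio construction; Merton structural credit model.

framework: Merton structural credit model

Key observation: with the firm-asset dynamics (V₀ = 276.2674) and a single zero-coupon liability of face 181.2951 given, debt value, spread, and default probability all derive from the option view of the balance sheet.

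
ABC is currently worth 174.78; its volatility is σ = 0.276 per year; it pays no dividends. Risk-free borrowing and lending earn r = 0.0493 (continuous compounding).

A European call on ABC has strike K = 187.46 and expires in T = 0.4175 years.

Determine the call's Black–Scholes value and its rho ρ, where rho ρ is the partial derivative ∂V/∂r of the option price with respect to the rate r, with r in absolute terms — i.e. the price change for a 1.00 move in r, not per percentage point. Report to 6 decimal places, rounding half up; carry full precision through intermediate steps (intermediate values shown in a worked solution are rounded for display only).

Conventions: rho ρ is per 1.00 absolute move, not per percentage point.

σ√T = 0.276·√0.4175 = 0.178335
d₁ = (ln(S/K) + (r+σ²/2)T) / (σ√T) = (ln(174.78/187.46) + (0.0493+0.276²/2)·0.4175) / 0.178335 = (-0.070037 + 0.036484) / 0.178335 = -0.188145
d₂ = d₁ − σ√T = -0.188145 − 0.178335 = -0.366481
e^{−rT} = 0.979628
N(d₁) = 0.425381,  N(d₂) = 0.357003
Call price V = S·N(d₁) − K·e^{−rT}·N(d₂) = 74.348153 − 65.560427 = 8.787726
ρ = K·T·e^{−rT}·N(d₂) = 27.371478

price = 8.787726
ρ = 27.371478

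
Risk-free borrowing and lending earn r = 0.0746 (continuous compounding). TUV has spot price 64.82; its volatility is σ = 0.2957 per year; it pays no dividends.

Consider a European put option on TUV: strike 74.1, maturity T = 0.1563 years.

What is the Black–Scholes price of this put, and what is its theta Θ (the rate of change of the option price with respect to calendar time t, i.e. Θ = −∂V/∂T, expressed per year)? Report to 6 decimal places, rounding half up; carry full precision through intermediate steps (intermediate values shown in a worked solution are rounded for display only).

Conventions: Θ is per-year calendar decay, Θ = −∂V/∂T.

price = 9.036115
Θ = -1.219317

σ√T = 0.2957·√0.1563 = 0.116904
d₁ = (ln(S/K) + (r+σ²/2)T) / (σ√T) = (ln(64.82/74.1) + (0.0746+0.2957²/2)·0.1563) / 0.116904 = (-0.133801 + 0.018493) / 0.116904 = -0.986345
d₂ = d₁ − σ√T = -0.986345 − 0.116904 = -1.103249
e^{−rT} = 0.988408
N(−d₁) = 0.838018,  N(−d₂) = 0.865041
Put price V = K·e^{−rT}·N(−d₂) − S·N(−d₁) = 63.356444 − 54.320329 = 9.036115
φ(d₁) = (1/√(2π))·e^{−d₁²/2} = 0.245275
Θ = −S·φ(d₁)·σ/(2√T) + r·K·e^{−rT}·N(−d₂) = −5.945708 + 4.726391 = -1.219317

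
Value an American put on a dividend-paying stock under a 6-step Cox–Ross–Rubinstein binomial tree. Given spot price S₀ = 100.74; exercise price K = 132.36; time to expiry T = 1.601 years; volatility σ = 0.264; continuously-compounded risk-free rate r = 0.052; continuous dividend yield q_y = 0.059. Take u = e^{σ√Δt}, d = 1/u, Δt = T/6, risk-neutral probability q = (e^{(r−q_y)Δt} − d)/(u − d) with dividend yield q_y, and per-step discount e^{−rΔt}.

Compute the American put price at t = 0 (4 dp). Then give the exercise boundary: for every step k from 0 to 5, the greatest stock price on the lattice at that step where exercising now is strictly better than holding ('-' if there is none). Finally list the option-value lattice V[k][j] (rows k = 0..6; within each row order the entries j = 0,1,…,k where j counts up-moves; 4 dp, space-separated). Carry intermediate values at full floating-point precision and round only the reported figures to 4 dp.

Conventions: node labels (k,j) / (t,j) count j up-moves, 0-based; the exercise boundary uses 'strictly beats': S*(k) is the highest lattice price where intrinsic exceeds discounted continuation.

Δt=0.26683, u=1.14611, d=0.87252, q=0.45914, disc=e^(-rΔt)=0.98622
k=6 terminal: V=max(K-S,0) → 87.9123 73.9751 55.6678 31.6200 0.0317 0.0000 0.0000
k=5: j=0 S=50.9419 intr=81.4181 cont=80.3900 V=81.4181[EX]; j=1 S=66.9153 intr=65.4447 cont=64.6660 V=65.4447[EX]; j=2 S=87.8975 intr=44.4625 cont=44.0116 V=44.4625[EX]; j=3 S=115.4589 intr=16.9011 cont=16.8807 V=16.9011[EX]; j=4 S=151.6625 intr=0.0000 cont=0.0169 V=0.0169[hold]; j=5 S=199.2183 intr=0.0000 cont=0.0000 V=0.0000[hold]  S*(5)=115.4589
k=4: j=0 S=58.3849 intr=73.9751 cont=73.0633 V=73.9751[EX]; j=1 S=76.6922 intr=55.6678 cont=55.0419 V=55.6678[EX]; j=2 S=100.7400 intr=31.6200 cont=31.3697 V=31.6200[EX]; j=3 S=132.3283 intr=0.0317 cont=9.0228 V=9.0228[hold]; j=4 S=173.8216 intr=0.0000 cont=0.0090 V=0.0090[hold]  S*(4)=100.7400
k=3: j=0 S=66.9153 intr=65.4447 cont=64.6660 V=65.4447[EX]; j=1 S=87.8975 intr=44.4625 cont=44.0116 V=44.4625[EX]; j=2 S=115.4589 intr=16.9011 cont=20.9520 V=20.9520[hold]; j=3 S=151.6625 intr=0.0000 cont=4.8169 V=4.8169[hold]  S*(3)=87.8975
k=2: j=0 S=76.6922 intr=55.6678 cont=55.0419 V=55.6678[EX]; j=1 S=100.7400 intr=31.6200 cont=33.2040 V=33.2040[hold]; j=2 S=132.3283 intr=0.0317 cont=13.3571 V=13.3571[hold]  S*(2)=76.6922
k=1: j=0 S=87.8975 intr=44.4625 cont=44.7288 V=44.7288[hold]; j=1 S=115.4589 intr=16.9011 cont=23.7596 V=23.7596[hold]  S*(1)=-
k=0: j=0 S=100.7400 intr=31.6200 cont=34.6174 V=34.6174[hold]  S*(0)=-

price = 34.6174
boundary = - - 76.6922 87.8975 100.7400 115.4589
tree:
34.6174
44.7288 23.7596
55.6678 33.2040 13.3571
65.4447 44.4625 20.9520 4.8169
73.9751 55.6678 31.6200 9.0228 0.0090
81.4181 65.4447 44.4625 16.9011 0.0169 0.0000
87.9123 73.9751 55.6678 31.6200 0.0317 0.0000 0.0000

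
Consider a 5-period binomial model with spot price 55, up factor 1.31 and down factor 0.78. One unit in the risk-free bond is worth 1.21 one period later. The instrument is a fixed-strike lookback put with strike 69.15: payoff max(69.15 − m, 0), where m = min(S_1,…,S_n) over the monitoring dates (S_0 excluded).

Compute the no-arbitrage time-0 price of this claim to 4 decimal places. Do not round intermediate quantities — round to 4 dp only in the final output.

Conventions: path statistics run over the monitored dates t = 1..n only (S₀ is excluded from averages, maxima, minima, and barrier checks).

price = 3.1575

Set p* = 0.8113 (from d < R < u); the path-dependent value is the discounted p*-expectation over all price paths.
Enumerate all 2^5 = 32 price paths (U = up ×1.31, D = down ×0.78); each path with k up-moves has probability p*^k·(1−p*)^(5−k).
DDDDD: m=15.8795, payoff=53.2705, prob=0.000239
UDDDD: m=26.6693, payoff=42.4807, prob=0.001028
DUDDD: m=26.6693, payoff=42.4807, prob=0.001028
UUDDD: m=44.7908, payoff=24.3592, prob=0.004421
DDUDD: m=26.6693, payoff=42.4807, prob=0.001028
UDUDD: m=44.7908, payoff=24.3592, prob=0.004421
DUUDD: m=42.9000, payoff=26.2500, prob=0.004421
UUUDD: m=72.0500, payoff=0.0000, prob=0.019012
DDDUD: m=26.1004, payoff=43.0496, prob=0.001028
UDDUD: m=43.8352, payoff=25.3148, prob=0.004421
DUDUD: m=42.9000, payoff=26.2500, prob=0.004421
UUDUD: m=72.0500, payoff=0.0000, prob=0.019012
DDUUD: m=33.4620, payoff=35.6880, prob=0.004421
UDUUD: m=56.1990, payoff=12.9510, prob=0.019012
DUUUD: m=42.9000, payoff=26.2500, prob=0.019012
UUUUD: m=72.0500, payoff=0.0000, prob=0.081751
DDDDU: m=20.3583, payoff=48.7917, prob=0.001028
UDDDU: m=34.1915, payoff=34.9585, prob=0.004421
DUDDU: m=34.1915, payoff=34.9585, prob=0.004421
UUDDU: m=57.4241, payoff=11.7259, prob=0.019012
DDUDU: m=33.4620, payoff=35.6880, prob=0.004421
UDUDU: m=56.1990, payoff=12.9510, prob=0.019012
DUUDU: m=42.9000, payoff=26.2500, prob=0.019012
UUUDU: m=72.0500, payoff=0.0000, prob=0.081751
DDDUU: m=26.1004, payoff=43.0496, prob=0.004421
UDDUU: m=43.8352, payoff=25.3148, prob=0.019012
DUDUU: m=42.9000, payoff=26.2500, prob=0.019012
UUDUU: m=72.0500, payoff=0.0000, prob=0.081751
DDUUU: m=33.4620, payoff=35.6880, prob=0.019012
UDUUU: m=56.1990, payoff=12.9510, prob=0.081751
DUUUU: m=42.9000, payoff=26.2500, prob=0.081751
UUUUU: m=72.0500, payoff=0.0000, prob=0.351530
Price = Σ prob·payoff / R^5 = 8.189789 / 2.593742 = 3.1575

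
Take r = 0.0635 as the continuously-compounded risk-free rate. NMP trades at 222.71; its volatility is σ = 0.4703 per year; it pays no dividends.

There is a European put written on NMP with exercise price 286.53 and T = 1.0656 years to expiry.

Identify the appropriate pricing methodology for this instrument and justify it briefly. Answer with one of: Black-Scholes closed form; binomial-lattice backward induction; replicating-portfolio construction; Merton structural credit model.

framework: Black-Scholes closed form

Key observation: the strike-286.53 put on NMP is European-exercise on a continuously-modelled lognormal underlying, so its value is a single closed-form evaluation.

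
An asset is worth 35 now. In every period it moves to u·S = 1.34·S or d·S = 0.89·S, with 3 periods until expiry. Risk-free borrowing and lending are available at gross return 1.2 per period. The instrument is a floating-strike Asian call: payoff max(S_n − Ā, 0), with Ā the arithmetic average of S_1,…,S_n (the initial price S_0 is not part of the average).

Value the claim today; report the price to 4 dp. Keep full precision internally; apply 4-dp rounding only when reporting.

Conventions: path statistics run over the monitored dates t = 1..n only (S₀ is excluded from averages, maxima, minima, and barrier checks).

price = 5.7491

Set p* = 0.6889 (from d < R < u); the path-dependent value is the discounted p*-expectation over all price paths.
Enumerate all 2^3 = 8 price paths (U = up ×1.34, D = down ×0.89); each path with k up-moves has probability p*^k·(1−p*)^(3−k).
DDD: Ā=27.8491, payoff=0.0000, prob=0.030112
UDD: Ā=41.9302, payoff=0.0000, prob=0.066678
DUD: Ā=36.6802, payoff=0.4693, prob=0.066678
UUD: Ā=55.2263, payoff=0.7066, prob=0.147643
DDU: Ā=32.0077, payoff=5.1418, prob=0.066678
UDU: Ā=48.1913, payoff=7.7416, prob=0.147643
DUU: Ā=42.9413, payoff=12.9916, prob=0.147643
UUU: Ā=64.6532, payoff=19.5604, prob=0.326925
Price = Σ prob·payoff / R^3 = 9.934378 / 1.728000 = 5.7491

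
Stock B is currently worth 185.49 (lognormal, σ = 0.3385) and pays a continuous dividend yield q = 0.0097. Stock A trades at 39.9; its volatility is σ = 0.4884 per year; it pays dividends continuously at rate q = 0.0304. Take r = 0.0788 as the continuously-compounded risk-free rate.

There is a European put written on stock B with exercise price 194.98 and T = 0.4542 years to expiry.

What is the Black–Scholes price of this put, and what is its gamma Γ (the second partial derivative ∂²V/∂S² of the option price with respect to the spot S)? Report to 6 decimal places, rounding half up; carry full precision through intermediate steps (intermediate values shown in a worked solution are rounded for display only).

price = 18.708255
Γ = 0.009381

σ√T = 0.3385·√0.4542 = 0.228130
d₁ = (ln(S/K) + (r−q+σ²/2)T) / (σ√T) = (ln(185.49/194.98) + (0.0788−0.0097+0.3385²/2)·0.4542) / 0.228130 = (-0.049896 + 0.057407) / 0.228130 = 0.032923
d₂ = d₁ − σ√T = 0.032923 − 0.228130 = -0.195206
e^{−rT} = 0.964842
e^{−qT} = 0.995604
N(−d₁) = 0.486868,  N(−d₂) = 0.577384
Put price V = K·e^{−rT}·N(−d₂) − S·e^{−qT}·N(−d₁) = 108.620361 − 89.912105 = 18.708255
φ(d₁) = (1/√(2π))·e^{−d₁²/2} = 0.398726
Γ = e^{−qT}·φ(d₁) / (S·σ·√T) = 0.009381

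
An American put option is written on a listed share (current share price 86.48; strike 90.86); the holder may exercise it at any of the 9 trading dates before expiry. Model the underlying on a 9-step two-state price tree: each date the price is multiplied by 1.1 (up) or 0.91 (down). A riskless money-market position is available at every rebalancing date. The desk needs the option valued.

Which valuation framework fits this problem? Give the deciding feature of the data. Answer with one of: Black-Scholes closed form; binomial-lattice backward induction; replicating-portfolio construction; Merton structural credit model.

Key observation: the defining feature is the embedded early-exercise option across 9 discrete dates on the spot-86.48 tree; pricing the strike-90.86 put means working backward with an exercise test at every node.

framework: binomial-lattice backward induction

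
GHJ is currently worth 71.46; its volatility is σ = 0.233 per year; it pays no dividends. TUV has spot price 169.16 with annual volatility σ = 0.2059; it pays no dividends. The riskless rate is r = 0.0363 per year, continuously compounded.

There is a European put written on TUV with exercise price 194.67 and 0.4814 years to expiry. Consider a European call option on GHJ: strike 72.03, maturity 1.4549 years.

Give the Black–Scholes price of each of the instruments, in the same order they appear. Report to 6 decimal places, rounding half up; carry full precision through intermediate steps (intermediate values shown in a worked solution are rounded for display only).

price(TUV put K=194.67) = 24.904721
price(GHJ call K=72.03) = 9.476956

[TUV put K=194.67]
σ√T = 0.2059·√0.4814 = 0.142860
d₁ = (ln(S/K) + (r+σ²/2)T) / (σ√T) = (ln(169.16/194.67) + (0.0363+0.2059²/2)·0.4814) / 0.142860 = (-0.140461 + 0.027679) / 0.142860 = -0.789457
d₂ = d₁ − σ√T = -0.789457 − 0.142860 = -0.932317
e^{−rT} = 0.982677
N(−d₁) = 0.785078,  N(−d₂) = 0.824414
price = K·e^{−rT}·N(−d₂) − S·N(−d₁) = 157.708453 − 132.803732 = 24.904721
[GHJ call K=72.03]
σ√T = 0.233·√1.4549 = 0.281043
d₁ = (ln(S/K) + (r+σ²/2)T) / (σ√T) = (ln(71.46/72.03) + (0.0363+0.233²/2)·1.4549) / 0.281043 = (-0.007945 + 0.092305) / 0.281043 = 0.300170
d₂ = d₁ − σ√T = 0.300170 − 0.281043 = 0.019127
e^{−rT} = 0.948557
N(d₁) = 0.617976,  N(d₂) = 0.507630
price = S·N(d₁) − K·e^{−rT}·N(d₂) = 44.160577 − 34.683621 = 9.476956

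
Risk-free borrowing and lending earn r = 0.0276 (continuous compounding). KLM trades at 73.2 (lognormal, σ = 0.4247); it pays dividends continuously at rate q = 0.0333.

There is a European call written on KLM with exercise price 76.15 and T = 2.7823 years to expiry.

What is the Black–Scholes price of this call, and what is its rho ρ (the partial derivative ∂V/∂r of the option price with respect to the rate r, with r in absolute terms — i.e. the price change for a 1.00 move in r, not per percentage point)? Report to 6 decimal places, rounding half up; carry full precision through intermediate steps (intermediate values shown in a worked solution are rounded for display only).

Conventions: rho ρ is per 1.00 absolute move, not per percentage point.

σ√T = 0.4247·√2.7823 = 0.708409
d₁ = (ln(S/K) + (r−q+σ²/2)T) / (σ√T) = (ln(73.2/76.15) + (0.0276−0.0333+0.4247²/2)·2.7823) / 0.708409 = (-0.039510 + 0.235063) / 0.708409 = 0.276045
d₂ = d₁ − σ√T = 0.276045 − 0.708409 = -0.432364
e^{−rT} = 0.926083
e^{−qT} = 0.911512
N(d₁) = 0.608743,  N(d₂) = 0.332738
Call price V = S·e^{−qT}·N(d₁) − K·e^{−rT}·N(d₂) = 40.616986 − 23.465121 = 17.151865
ρ = K·T·e^{−rT}·N(d₂) = 65.287006

price = 17.151865
ρ = 65.287006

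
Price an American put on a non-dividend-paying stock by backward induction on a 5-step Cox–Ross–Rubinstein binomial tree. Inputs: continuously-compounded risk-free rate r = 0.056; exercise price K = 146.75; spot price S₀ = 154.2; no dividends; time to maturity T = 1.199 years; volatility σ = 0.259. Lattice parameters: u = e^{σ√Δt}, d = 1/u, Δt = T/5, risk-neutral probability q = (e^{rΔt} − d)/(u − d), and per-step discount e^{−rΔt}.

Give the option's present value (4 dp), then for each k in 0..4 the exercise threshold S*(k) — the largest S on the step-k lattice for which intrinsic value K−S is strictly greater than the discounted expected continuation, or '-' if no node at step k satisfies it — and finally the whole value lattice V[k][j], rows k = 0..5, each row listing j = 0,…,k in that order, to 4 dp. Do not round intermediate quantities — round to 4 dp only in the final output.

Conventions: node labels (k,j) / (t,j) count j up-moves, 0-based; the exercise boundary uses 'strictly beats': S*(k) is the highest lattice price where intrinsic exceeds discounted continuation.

price = 10.5788
boundary = - - - 105.3996 119.6522
tree:
10.5788
17.3659 4.6253
27.4701 8.5446 1.1490
41.3504 15.4459 2.4336 0.0000
53.9053 27.0978 5.1546 0.0000 0.0000
64.9647 41.3504 10.9179 0.0000 0.0000 0.0000

Δt=0.23980  u=1.13522  d=0.88088  q=0.52149  discount=0.98666
step 5 (expiry): payoffs max(K−S,0) = 64.9647 41.3504 10.9179 0.0000 0.0000 0.0000
step 4: (k=4,j=0): S=92.8447, K−S=53.9053, hold=51.9478 ⇒ V=53.9053 exercise | (k=4,j=1): S=119.6522, K−S=27.0978, hold=25.1403 ⇒ V=27.0978 exercise | (k=4,j=2): S=154.2000, K−S=0.0000, hold=5.1546 ⇒ V=5.1546 continue | (k=4,j=3): S=198.7230, K−S=0.0000, hold=0.0000 ⇒ V=0.0000 continue | (k=4,j=4): S=256.1013, K−S=0.0000, hold=0.0000 ⇒ V=0.0000 continue  boundary S*=119.6522
step 3: (k=3,j=0): S=105.3996, K−S=41.3504, hold=39.3929 ⇒ V=41.3504 exercise | (k=3,j=1): S=135.8321, K−S=10.9179, hold=15.4459 ⇒ V=15.4459 continue | (k=3,j=2): S=175.0517, K−S=0.0000, hold=2.4336 ⇒ V=2.4336 continue | (k=3,j=3): S=225.5953, K−S=0.0000, hold=0.0000 ⇒ V=0.0000 continue  boundary S*=105.3996
step 2: (k=2,j=0): S=119.6522, K−S=27.0978, hold=27.4701 ⇒ V=27.4701 continue | (k=2,j=1): S=154.2000, K−S=0.0000, hold=8.5446 ⇒ V=8.5446 continue | (k=2,j=2): S=198.7230, K−S=0.0000, hold=1.1490 ⇒ V=1.1490 continue  boundary S*=-
step 1: (k=1,j=0): S=135.8321, K−S=10.9179, hold=17.3659 ⇒ V=17.3659 continue | (k=1,j=1): S=175.0517, K−S=0.0000, hold=4.6253 ⇒ V=4.6253 continue  boundary S*=-
step 0: (k=0,j=0): S=154.2000, K−S=0.0000, hold=10.5788 ⇒ V=10.5788 continue  boundary S*=-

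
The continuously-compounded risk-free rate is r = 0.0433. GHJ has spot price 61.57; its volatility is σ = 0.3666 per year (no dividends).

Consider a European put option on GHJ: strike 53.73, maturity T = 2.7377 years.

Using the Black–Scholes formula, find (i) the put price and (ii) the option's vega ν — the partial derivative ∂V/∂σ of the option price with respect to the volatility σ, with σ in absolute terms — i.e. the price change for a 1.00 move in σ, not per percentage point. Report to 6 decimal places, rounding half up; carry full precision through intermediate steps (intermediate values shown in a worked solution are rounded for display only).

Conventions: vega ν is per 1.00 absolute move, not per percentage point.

price = 7.191181
ν = 31.288229

σ√T = 0.3666·√2.7377 = 0.606576
d₁ = (ln(S/K) + (r+σ²/2)T) / (σ√T) = (ln(61.57/53.73) + (0.0433+0.3666²/2)·2.7377) / 0.606576 = (0.136203 + 0.302510) / 0.606576 = 0.723261
d₂ = d₁ − σ√T = 0.723261 − 0.606576 = 0.116685
e^{−rT} = 0.888214
N(−d₁) = 0.234760,  N(−d₂) = 0.453555
Put price V = K·e^{−rT}·N(−d₂) − S·N(−d₁) = 21.645338 − 14.454157 = 7.191181
φ(d₁) = (1/√(2π))·e^{−d₁²/2} = 0.307128
ν = S·φ(d₁)·√T = 31.288229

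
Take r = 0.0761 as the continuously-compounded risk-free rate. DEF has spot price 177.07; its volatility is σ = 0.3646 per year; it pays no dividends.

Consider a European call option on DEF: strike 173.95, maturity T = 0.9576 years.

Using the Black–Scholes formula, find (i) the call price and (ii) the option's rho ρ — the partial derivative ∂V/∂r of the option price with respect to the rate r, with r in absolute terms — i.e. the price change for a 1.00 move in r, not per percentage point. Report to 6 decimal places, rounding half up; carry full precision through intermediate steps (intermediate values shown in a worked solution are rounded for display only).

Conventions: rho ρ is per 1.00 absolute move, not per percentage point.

price = 32.418221
ρ = 82.105101

σ√T = 0.3646·√0.9576 = 0.356787
d₁ = (ln(S/K) + (r+σ²/2)T) / (σ√T) = (ln(177.07/173.95) + (0.0761+0.3646²/2)·0.9576) / 0.356787 = (0.017777 + 0.136522) / 0.356787 = 0.432468
d₂ = d₁ − σ√T = 0.432468 − 0.356787 = 0.075682
e^{−rT} = 0.929719
N(d₁) = 0.667299,  N(d₂) = 0.530164
Call price V = S·N(d₁) − K·e^{−rT}·N(d₂) = 118.158719 − 85.740498 = 32.418221
ρ = K·T·e^{−rT}·N(d₂) = 82.105101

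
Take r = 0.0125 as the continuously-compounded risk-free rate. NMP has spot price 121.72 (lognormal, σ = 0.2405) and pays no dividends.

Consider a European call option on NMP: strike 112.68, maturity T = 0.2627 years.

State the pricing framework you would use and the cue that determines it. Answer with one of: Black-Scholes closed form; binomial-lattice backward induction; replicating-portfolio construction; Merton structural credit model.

framework: Black-Scholes closed form

Key observation: a European claim on NMP (strike 112.68) — a lognormal (GBM) underlying with constant rate and volatility — has an exact closed-form value; no lattice or capital structure is involved.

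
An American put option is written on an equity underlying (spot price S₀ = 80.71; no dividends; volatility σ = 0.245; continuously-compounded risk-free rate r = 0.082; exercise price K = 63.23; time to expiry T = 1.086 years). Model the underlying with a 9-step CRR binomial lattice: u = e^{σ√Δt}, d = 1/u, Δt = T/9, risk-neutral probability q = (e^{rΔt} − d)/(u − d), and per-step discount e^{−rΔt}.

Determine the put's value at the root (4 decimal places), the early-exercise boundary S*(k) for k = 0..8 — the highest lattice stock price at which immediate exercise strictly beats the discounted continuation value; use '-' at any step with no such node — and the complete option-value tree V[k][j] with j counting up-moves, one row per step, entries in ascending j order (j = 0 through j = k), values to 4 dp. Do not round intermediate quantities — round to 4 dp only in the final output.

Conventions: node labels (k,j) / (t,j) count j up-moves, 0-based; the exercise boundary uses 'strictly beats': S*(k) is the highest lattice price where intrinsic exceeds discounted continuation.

price = 0.8297
boundary = - - - - - 52.7378 48.4352 52.7378 57.4227
tree:
0.8297
1.4529 0.3080
2.4907 0.5853 0.0748
4.1618 1.0965 0.1555 0.0066
6.7384 2.0180 0.3226 0.0143 0.0000
10.4922 3.6279 0.6677 0.0312 0.0000 0.0000
14.7948 6.3163 1.3779 0.0680 0.0000 0.0000 0.0000
18.7464 10.4922 2.8340 0.1484 0.0000 0.0000 0.0000 0.0000
22.3756 14.7948 5.8073 0.3238 0.0000 0.0000 0.0000 0.0000 0.0000
25.7087 18.7464 10.4922 0.7064 0.0000 0.0000 0.0000 0.0000 0.0000 0.0000

Δt=0.12067  u=1.08883  d=0.91842  q=0.53709  discount=0.99015
step 9 (expiry): payoffs max(K−S,0) = 25.7087 18.7464 10.4922 0.7064 0.0000 0.0000 0.0000 0.0000 0.0000 0.0000
step 8: (k=8,j=0): S=40.8544, K−S=22.3756, hold=21.7530 ⇒ V=22.3756 exercise | (k=8,j=1): S=48.4352, K−S=14.7948, hold=14.1722 ⇒ V=14.7948 exercise | (k=8,j=2): S=57.4227, K−S=5.8073, hold=5.1848 ⇒ V=5.8073 exercise | (k=8,j=3): S=68.0778, K−S=0.0000, hold=0.3238 ⇒ V=0.3238 continue | (k=8,j=4): S=80.7100, K−S=0.0000, hold=0.0000 ⇒ V=0.0000 continue | (k=8,j=5): S=95.6862, K−S=0.0000, hold=0.0000 ⇒ V=0.0000 continue | (k=8,j=6): S=113.4414, K−S=0.0000, hold=0.0000 ⇒ V=0.0000 continue | (k=8,j=7): S=134.4911, K−S=0.0000, hold=0.0000 ⇒ V=0.0000 continue | (k=8,j=8): S=159.4467, K−S=0.0000, hold=0.0000 ⇒ V=0.0000 continue  boundary S*=57.4227
step 7: (k=7,j=0): S=44.4836, K−S=18.7464, hold=18.1238 ⇒ V=18.7464 exercise | (k=7,j=1): S=52.7378, K−S=10.4922, hold=9.8696 ⇒ V=10.4922 exercise | (k=7,j=2): S=62.5236, K−S=0.7064, hold=2.8340 ⇒ V=2.8340 continue | (k=7,j=3): S=74.1253, K−S=0.0000, hold=0.1484 ⇒ V=0.1484 continue | (k=7,j=4): S=87.8797, K−S=0.0000, hold=0.0000 ⇒ V=0.0000 continue | (k=7,j=5): S=104.1863, K−S=0.0000, hold=0.0000 ⇒ V=0.0000 continue | (k=7,j=6): S=123.5186, K−S=0.0000, hold=0.0000 ⇒ V=0.0000 continue | (k=7,j=7): S=146.4383, K−S=0.0000, hold=0.0000 ⇒ V=0.0000 continue  boundary S*=52.7378
step 6: (k=6,j=0): S=48.4352, K−S=14.7948, hold=14.1722 ⇒ V=14.7948 exercise | (k=6,j=1): S=57.4227, K−S=5.8073, hold=6.3163 ⇒ V=6.3163 continue | (k=6,j=2): S=68.0778, K−S=0.0000, hold=1.3779 ⇒ V=1.3779 continue | (k=6,j=3): S=80.7100, K−S=0.0000, hold=0.0680 ⇒ V=0.0680 continue | (k=6,j=4): S=95.6862, K−S=0.0000, hold=0.0000 ⇒ V=0.0000 continue | (k=6,j=5): S=113.4414, K−S=0.0000, hold=0.0000 ⇒ V=0.0000 continue | (k=6,j=6): S=134.4911, K−S=0.0000, hold=0.0000 ⇒ V=0.0000 continue  boundary S*=48.4352
step 5: (k=5,j=0): S=52.7378, K−S=10.4922, hold=10.1403 ⇒ V=10.4922 exercise | (k=5,j=1): S=62.5236, K−S=0.7064, hold=3.6279 ⇒ V=3.6279 continue | (k=5,j=2): S=74.1253, K−S=0.0000, hold=0.6677 ⇒ V=0.6677 continue | (k=5,j=3): S=87.8797, K−S=0.0000, hold=0.0312 ⇒ V=0.0312 continue | (k=5,j=4): S=104.1863, K−S=0.0000, hold=0.0000 ⇒ V=0.0000 continue | (k=5,j=5): S=123.5186, K−S=0.0000, hold=0.0000 ⇒ V=0.0000 continue  boundary S*=52.7378
step 4: (k=4,j=0): S=57.4227, K−S=5.8073, hold=6.7384 ⇒ V=6.7384 continue | (k=4,j=1): S=68.0778, K−S=0.0000, hold=2.0180 ⇒ V=2.0180 continue | (k=4,j=2): S=80.7100, K−S=0.0000, hold=0.3226 ⇒ V=0.3226 continue | (k=4,j=3): S=95.6862, K−S=0.0000, hold=0.0143 ⇒ V=0.0143 continue | (k=4,j=4): S=113.4414, K−S=0.0000, hold=0.0000 ⇒ V=0.0000 continue  boundary S*=-
step 3: (k=3,j=0): S=62.5236, K−S=0.7064, hold=4.1618 ⇒ V=4.1618 continue | (k=3,j=1): S=74.1253, K−S=0.0000, hold=1.0965 ⇒ V=1.0965 continue | (k=3,j=2): S=87.8797, K−S=0.0000, hold=0.1555 ⇒ V=0.1555 continue | (k=3,j=3): S=104.1863, K−S=0.0000, hold=0.0066 ⇒ V=0.0066 continue  boundary S*=-
step 2: (k=2,j=0): S=68.0778, K−S=0.0000, hold=2.4907 ⇒ V=2.4907 continue | (k=2,j=1): S=80.7100, K−S=0.0000, hold=0.5853 ⇒ V=0.5853 continue | (k=2,j=2): S=95.6862, K−S=0.0000, hold=0.0748 ⇒ V=0.0748 continue  boundary S*=-
step 1: (k=1,j=0): S=74.1253, K−S=0.0000, hold=1.4529 ⇒ V=1.4529 continue | (k=1,j=1): S=87.8797, K−S=0.0000, hold=0.3080 ⇒ V=0.3080 continue  boundary S*=-
step 0: (k=0,j=0): S=80.7100, K−S=0.0000, hold=0.8297 ⇒ V=0.8297 continue  boundary S*=-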